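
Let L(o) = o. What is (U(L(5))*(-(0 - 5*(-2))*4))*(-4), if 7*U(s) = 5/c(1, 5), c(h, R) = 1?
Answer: 800/7 ≈ 114.29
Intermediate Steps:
U(s) = 5/7 (U(s) = (5/1)/7 = (5*1)/7 = (1/7)*5 = 5/7)
(U(L(5))*(-(0 - 5*(-2))*4))*(-4) = (5*(-(0 - 5*(-2))*4)/7)*(-4) = (5*(-(0 + 10)*4)/7)*(-4) = (5*(-10*4)/7)*(-4) = (5*(-1*40)/7)*(-4) = ((5/7)*(-40))*(-4) = -200/7*(-4) = 800/7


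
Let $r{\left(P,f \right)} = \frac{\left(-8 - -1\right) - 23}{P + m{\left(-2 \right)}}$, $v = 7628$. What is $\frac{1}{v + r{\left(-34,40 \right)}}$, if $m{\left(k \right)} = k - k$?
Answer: $\frac{17}{129691} \approx 0.00013108$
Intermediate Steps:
$m{\left(k \right)} = 0$
$r{\left(P,f \right)} = - \frac{30}{P}$ ($r{\left(P,f \right)} = \frac{\left(-8 - -1\right) - 23}{P + 0} = \frac{\left(-8 + 1\right) - 23}{P} = \frac{-7 - 23}{P} = - \frac{30}{P}$)
$\frac{1}{v + r{\left(-34,40 \right)}} = \frac{1}{7628 - \frac{30}{-34}} = \frac{1}{7628 - - \frac{15}{17}} = \frac{1}{7628 + \frac{15}{17}} = \frac{1}{\frac{129691}{17}} = \frac{17}{129691}$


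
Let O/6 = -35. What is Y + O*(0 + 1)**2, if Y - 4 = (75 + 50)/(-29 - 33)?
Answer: -12897/62 ≈ -208.02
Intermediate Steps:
O = -210 (O = 6*(-35) = -210)
Y = 123/62 (Y = 4 + (75 + 50)/(-29 - 33) = 4 + 125/(-62) = 4 + 125*(-1/62) = 4 - 125/62 = 123/62 ≈ 1.9839)
Y + O*(0 + 1)**2 = 123/62 - 210*(0 + 1)**2 = 123/62 - 210*1**2 = 123/62 - 210*1 = 123/62 - 210 = -12897/62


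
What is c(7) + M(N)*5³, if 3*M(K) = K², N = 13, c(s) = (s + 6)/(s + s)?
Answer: 295789/42 ≈ 7042.6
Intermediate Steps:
c(s) = (6 + s)/(2*s) (c(s) = (6 + s)/((2*s)) = (6 + s)*(1/(2*s)) = (6 + s)/(2*s))
M(K) = K²/3
c(7) + M(N)*5³ = (½)*(6 + 7)/7 + ((⅓)*13²)*5³ = (½)*(⅐)*13 + ((⅓)*169)*125 = 13/14 + (169/3)*125 = 13/14 + 21125/3 = 295789/42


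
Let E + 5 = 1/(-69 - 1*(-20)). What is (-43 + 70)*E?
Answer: -6642/49 ≈ -135.55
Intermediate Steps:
E = -246/49 (E = -5 + 1/(-69 - 1*(-20)) = -5 + 1/(-69 + 20) = -5 + 1/(-49) = -5 - 1/49 = -246/49 ≈ -5.0204)
(-43 + 70)*E = (-43 + 70)*(-246/49) = 27*(-246/49) = -6642/49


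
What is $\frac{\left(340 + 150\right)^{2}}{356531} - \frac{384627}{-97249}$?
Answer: $\frac{22925847691}{4953183317} \approx 4.6285$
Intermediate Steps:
$\frac{\left(340 + 150\right)^{2}}{356531} - \frac{384627}{-97249} = 490^{2} \cdot \frac{1}{356531} - - \frac{384627}{97249} = 240100 \cdot \frac{1}{356531} + \frac{384627}{97249} = \frac{34300}{50933} + \frac{384627}{97249} = \frac{22925847691}{4953183317}$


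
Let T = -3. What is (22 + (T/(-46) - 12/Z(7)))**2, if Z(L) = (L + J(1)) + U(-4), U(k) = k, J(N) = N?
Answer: 769129/2116 ≈ 363.48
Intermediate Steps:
Z(L) = -3 + L (Z(L) = (L + 1) - 4 = (1 + L) - 4 = -3 + L)
(22 + (T/(-46) - 12/Z(7)))**2 = (22 + (-3/(-46) - 12/(-3 + 7)))**2 = (22 + (-3*(-1/46) - 12/4))**2 = (22 + (3/46 - 12*1/4))**2 = (22 + (3/46 - 3))**2 = (22 - 135/46)**2 = (877/46)**2 = 769129/2116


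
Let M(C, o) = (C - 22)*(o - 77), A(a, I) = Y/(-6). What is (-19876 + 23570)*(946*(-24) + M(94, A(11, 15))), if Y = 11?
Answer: -104835720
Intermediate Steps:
A(a, I) = -11/6 (A(a, I) = 11/(-6) = 11*(-⅙) = -11/6)
M(C, o) = (-77 + o)*(-22 + C) (M(C, o) = (-22 + C)*(-77 + o) = (-77 + o)*(-22 + C))
(-19876 + 23570)*(946*(-24) + M(94, A(11, 15))) = (-19876 + 23570)*(946*(-24) + (1694 - 77*94 - 22*(-11/6) + 94*(-11/6))) = 3694*(-22704 + (1694 - 7238 + 121/3 - 517/3)) = 3694*(-22704 - 5676) = 3694*(-28380) = -104835720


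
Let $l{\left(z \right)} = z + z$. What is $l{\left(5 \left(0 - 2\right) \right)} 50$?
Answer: $-1000$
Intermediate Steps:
$l{\left(z \right)} = 2 z$
$l{\left(5 \left(0 - 2\right) \right)} 50 = 2 \cdot 5 \left(0 - 2\right) 50 = 2 \cdot 5 \left(-2\right) 50 = 2 \left(-10\right) 50 = \left(-20\right) 50 = -1000$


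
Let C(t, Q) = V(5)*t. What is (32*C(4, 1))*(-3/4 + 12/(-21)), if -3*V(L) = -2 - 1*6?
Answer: -9472/21 ≈ -451.05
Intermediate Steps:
V(L) = 8/3 (V(L) = -(-2 - 1*6)/3 = -(-2 - 6)/3 = -1/3*(-8) = 8/3)
C(t, Q) = 8*t/3
(32*C(4, 1))*(-3/4 + 12/(-21)) = (32*((8/3)*4))*(-3/4 + 12/(-21)) = (32*(32/3))*(-3*1/4 + 12*(-1/21)) = 1024*(-3/4 - 4/7)/3 = (1024/3)*(-37/28) = -9472/21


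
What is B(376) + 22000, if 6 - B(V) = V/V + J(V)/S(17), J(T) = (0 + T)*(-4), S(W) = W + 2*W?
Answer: 1123759/51 ≈ 22035.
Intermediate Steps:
S(W) = 3*W
J(T) = -4*T (J(T) = T*(-4) = -4*T)
B(V) = 5 + 4*V/51 (B(V) = 6 - (V/V + (-4*V)/((3*17))) = 6 - (1 - 4*V/51) = 6 + (-1 + 4*V/51) = 5 + 4*V/51)
B(376) + 22000 = (5 + (4/51)*376) + 22000 = (5 + 1504/51) + 22000 = 1759/51 + 22000 = 1123759/51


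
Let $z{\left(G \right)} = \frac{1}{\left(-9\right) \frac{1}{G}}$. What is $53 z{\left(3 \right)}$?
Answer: $- \frac{53}{3} \approx -17.667$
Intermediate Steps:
$z{\left(G \right)} = - \frac{G}{9}$
$53 z{\left(3 \right)} = 53 \left(\left(- \frac{1}{9}\right) 3\right) = 53 \left(- \frac{1}{3}\right) = - \frac{53}{3}$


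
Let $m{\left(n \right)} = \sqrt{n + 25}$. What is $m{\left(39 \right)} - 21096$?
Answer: $-21088$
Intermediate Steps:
$m{\left(n \right)} = \sqrt{25 + n}$
$m{\left(39 \right)} - 21096 = \sqrt{25 + 39} - 21096 = \sqrt{64} - 21096 = 8 - 21096 = -21088$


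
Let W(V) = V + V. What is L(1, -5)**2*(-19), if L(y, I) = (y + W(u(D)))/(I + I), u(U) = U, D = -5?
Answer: -1539/100 ≈ -15.390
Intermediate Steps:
W(V) = 2*V
L(y, I) = (-10 + y)/(2*I) (L(y, I) = (y + 2*(-5))/(I + I) = (y - 10)/((2*I)) = (-10 + y)*(1/(2*I)) = (-10 + y)/(2*I))
L(1, -5)**2*(-19) = ((1/2)*(-10 + 1)/(-5))**2*(-19) = ((1/2)*(-1/5)*(-9))**2*(-19) = (9/10)**2*(-19) = (81/100)*(-19) = -1539/100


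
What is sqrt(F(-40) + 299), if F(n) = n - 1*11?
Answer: 2*sqrt(62) ≈ 15.748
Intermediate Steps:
F(n) = -11 + n (F(n) = n - 11 = -11 + n)
sqrt(F(-40) + 299) = sqrt((-11 - 40) + 299) = sqrt(-51 + 299) = sqrt(248) = 2*sqrt(62)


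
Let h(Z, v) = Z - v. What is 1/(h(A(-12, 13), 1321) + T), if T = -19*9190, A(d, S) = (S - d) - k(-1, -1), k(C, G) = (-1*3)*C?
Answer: -1/175909 ≈ -5.6848e-6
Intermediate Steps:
k(C, G) = -3*C
A(d, S) = -3 + S - d (A(d, S) = (S - d) - (-3)*(-1) = (S - d) - 1*3 = (S - d) - 3 = -3 + S - d)
T = -174610
1/(h(A(-12, 13), 1321) + T) = 1/(((-3 + 13 - 1*(-12)) - 1*1321) - 174610) = 1/(((-3 + 13 + 12) - 1321) - 174610) = 1/((22 - 1321) - 174610) = 1/(-1299 - 174610) = 1/(-175909) = -1/175909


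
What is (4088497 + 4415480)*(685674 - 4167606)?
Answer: -29610269643564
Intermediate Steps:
(4088497 + 4415480)*(685674 - 4167606) = 8503977*(-3481932) = -29610269643564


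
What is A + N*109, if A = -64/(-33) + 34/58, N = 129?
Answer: 13458794/957 ≈ 14064.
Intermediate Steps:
A = 2417/957 (A = -64*(-1/33) + 34*(1/58) = 64/33 + 17/29 = 2417/957 ≈ 2.5256)
A + N*109 = 2417/957 + 129*109 = 2417/957 + 14061 = 13458794/957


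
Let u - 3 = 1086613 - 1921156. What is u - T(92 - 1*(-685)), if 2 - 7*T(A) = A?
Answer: -5841005/7 ≈ -8.3443e+5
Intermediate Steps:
T(A) = 2/7 - A/7
u = -834540 (u = 3 + (1086613 - 1921156) = 3 - 834543 = -834540)
u - T(92 - 1*(-685)) = -834540 - (2/7 - (92 - 1*(-685))/7) = -834540 - (2/7 - (92 + 685)/7) = -834540 - (2/7 - ⅐*777) = -834540 - (2/7 - 111) = -834540 - 1*(-775/7) = -834540 + 775/7 = -5841005/7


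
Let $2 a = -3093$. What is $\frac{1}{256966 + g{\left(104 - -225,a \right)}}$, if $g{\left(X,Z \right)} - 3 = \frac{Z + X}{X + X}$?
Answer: $\frac{1316}{338168769} \approx 3.8915 \cdot 10^{-6}$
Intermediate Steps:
$a = - \frac{3093}{2}$ ($a = \frac{1}{2} \left(-3093\right) = - \frac{3093}{2} \approx -1546.5$)
$g{\left(X,Z \right)} = 3 + \frac{X + Z}{2 X}$ ($g{\left(X,Z \right)} = 3 + \frac{Z + X}{X + X} = 3 + \frac{X + Z}{2 X}$)
$\frac{1}{256966 + g{\left(104 - -225,a \right)}} = \frac{1}{256966 + \frac{- \frac{3093}{2} + 7 \left(104 - -225\right)}{2 \left(104 - -225\right)}} = \frac{1}{256966 + \frac{- \frac{3093}{2} + 7 \left(104 + 225\right)}{2 \left(104 + 225\right)}} = \frac{1}{256966 + \frac{- \frac{3093}{2} + 7 \cdot 329}{2 \cdot 329}} = \frac{1}{256966 + \frac{1}{2} \cdot \frac{1}{329} \left(- \frac{3093}{2} + 2303\right)} = \frac{1}{256966 + \frac{1}{2} \cdot \frac{1}{329} \cdot \frac{1513}{2}} = \frac{1}{256966 + \frac{1513}{1316}} = \frac{1}{\frac{338168769}{1316}} = \frac{1316}{338168769}$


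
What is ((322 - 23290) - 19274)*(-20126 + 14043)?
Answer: 256958086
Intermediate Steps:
((322 - 23290) - 19274)*(-20126 + 14043) = (-22968 - 19274)*(-6083) = -42242*(-6083) = 256958086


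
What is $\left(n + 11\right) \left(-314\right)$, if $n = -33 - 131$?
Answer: $48042$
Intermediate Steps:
$n = -164$ ($n = -33 - 131 = -164$)
$\left(n + 11\right) \left(-314\right) = \left(-164 + 11\right) \left(-314\right) = \left(-153\right) \left(-314\right) = 48042$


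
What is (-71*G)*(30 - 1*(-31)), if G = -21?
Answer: 90951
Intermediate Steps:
(-71*G)*(30 - 1*(-31)) = (-71*(-21))*(30 - 1*(-31)) = 1491*(30 + 31) = 1491*61 = 90951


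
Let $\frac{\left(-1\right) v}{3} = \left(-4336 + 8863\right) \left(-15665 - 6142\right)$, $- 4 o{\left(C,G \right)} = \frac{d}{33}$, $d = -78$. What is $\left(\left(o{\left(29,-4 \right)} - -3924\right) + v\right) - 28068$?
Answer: $\frac{6515007919}{22} \approx 2.9614 \cdot 10^{8}$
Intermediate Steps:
$o{\left(C,G \right)} = \frac{13}{22}$ ($o{\left(C,G \right)} = - \frac{\left(-78\right) \frac{1}{33}}{4} = \left(- \frac{1}{4}\right) \left(- \frac{26}{11}\right) = \frac{13}{22}$)
$v = 296160867$ ($v = - 3 \left(-4336 + 8863\right) \left(-15665 - 6142\right) = - 3 \cdot 4527 \left(-21807\right) = \left(-3\right) \left(-98720289\right) = 296160867$)
$\left(\left(o{\left(29,-4 \right)} - -3924\right) + v\right) - 28068 = \left(\left(\frac{13}{22} - -3924\right) + 296160867\right) - 28068 = \left(\left(\frac{13}{22} + 3924\right) + 296160867\right) - 28068 = \left(\frac{86341}{22} + 296160867\right) - 28068 = \frac{6515625415}{22} - 28068 = \frac{6515007919}{22}$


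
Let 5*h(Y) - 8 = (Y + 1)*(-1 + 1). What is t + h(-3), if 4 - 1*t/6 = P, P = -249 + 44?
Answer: 6278/5 ≈ 1255.6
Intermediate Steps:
h(Y) = 8/5 (h(Y) = 8/5 + ((Y + 1)*(-1 + 1))/5 = 8/5 + ((1 + Y)*0)/5 = 8/5 + (⅕)*0 = 8/5 + 0 = 8/5)
P = -205
t = 1254 (t = 24 - 6*(-205) = 24 + 1230 = 1254)
t + h(-3) = 1254 + 8/5 = 6278/5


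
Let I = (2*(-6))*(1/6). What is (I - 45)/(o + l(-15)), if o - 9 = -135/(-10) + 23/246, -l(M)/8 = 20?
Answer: 5781/16901 ≈ 0.34205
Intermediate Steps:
l(M) = -160 (l(M) = -8*20 = -160)
o = 2779/123 (o = 9 + (-135/(-10) + 23/246) = 9 + (-135*(-1/10) + 23*(1/246)) = 9 + (27/2 + 23/246) = 9 + 1672/123 = 2779/123 ≈ 22.594)
I = -2 (I = -12/6 = -12*1/6 = -2)
(I - 45)/(o + l(-15)) = (-2 - 45)/(2779/123 - 160) = -47/(-16901/123) = -47*(-123/16901) = 5781/16901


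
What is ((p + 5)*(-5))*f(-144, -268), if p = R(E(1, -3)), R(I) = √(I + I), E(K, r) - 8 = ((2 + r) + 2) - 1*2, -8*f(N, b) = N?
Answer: -450 - 90*√14 ≈ -786.75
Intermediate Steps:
f(N, b) = -N/8
E(K, r) = 10 + r (E(K, r) = 8 + (((2 + r) + 2) - 1*2) = 8 + ((4 + r) - 2) = 8 + (2 + r) = 10 + r)
R(I) = √2*√I (R(I) = √(2*I) = √2*√I)
p = √14 (p = √2*√(10 - 3) = √2*√7 = √14 ≈ 3.7417)
((p + 5)*(-5))*f(-144, -268) = ((√14 + 5)*(-5))*(-⅛*(-144)) = ((5 + √14)*(-5))*18 = (-25 - 5*√14)*18 = -450 - 90*√14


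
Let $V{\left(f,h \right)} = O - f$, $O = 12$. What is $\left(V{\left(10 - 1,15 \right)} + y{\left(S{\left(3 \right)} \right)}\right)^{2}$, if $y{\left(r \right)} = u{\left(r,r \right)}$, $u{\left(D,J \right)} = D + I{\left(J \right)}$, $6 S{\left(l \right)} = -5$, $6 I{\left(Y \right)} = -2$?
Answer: $\frac{121}{36} \approx 3.3611$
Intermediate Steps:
$I{\left(Y \right)} = - \frac{1}{3}$ ($I{\left(Y \right)} = \frac{1}{6} \left(-2\right) = - \frac{1}{3}$)
$S{\left(l \right)} = - \frac{5}{6}$ ($S{\left(l \right)} = \frac{1}{6} \left(-5\right) = - \frac{5}{6}$)
$u{\left(D,J \right)} = - \frac{1}{3} + D$ ($u{\left(D,J \right)} = D - \frac{1}{3} = - \frac{1}{3} + D$)
$y{\left(r \right)} = - \frac{1}{3} + r$
$V{\left(f,h \right)} = 12 - f$
$\left(V{\left(10 - 1,15 \right)} + y{\left(S{\left(3 \right)} \right)}\right)^{2} = \left(\left(12 - \left(10 - 1\right)\right) - \frac{7}{6}\right)^{2} = \left(\left(12 - 9\right) - \frac{7}{6}\right)^{2} = \left(3 - \frac{7}{6}\right)^{2} = \left(\frac{11}{6}\right)^{2} = \frac{121}{36}$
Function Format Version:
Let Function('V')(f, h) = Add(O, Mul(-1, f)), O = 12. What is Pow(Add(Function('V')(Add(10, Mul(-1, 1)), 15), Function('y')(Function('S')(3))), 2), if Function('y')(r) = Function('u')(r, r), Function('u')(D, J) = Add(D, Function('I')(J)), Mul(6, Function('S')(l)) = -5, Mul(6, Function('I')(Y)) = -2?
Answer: Rational(121, 36) ≈ 3.3611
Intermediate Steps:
Function('I')(Y) = Rational(-1, 3) (Function('I')(Y) = Mul(Rational(1, 6), -2) = Rational(-1, 3))
Function('S')(l) = Rational(-5, 6) (Function('S')(l) = Mul(Rational(1, 6), -5) = Rational(-5, 6))
Function('u')(D, J) = Add(Rational(-1, 3), D) (Function('u')(D, J) = Add(D, Rational(-1, 3)) = Add(Rational(-1, 3), D))
Function('y')(r) = Add(Rational(-1, 3), r)
Function('V')(f, h) = Add(12, Mul(-1, f))
Pow(Add(Function('V')(Add(10, Mul(-1, 1)), 15), Function('y')(Function('S')(3))), 2) = Pow(Add(Add(12, Mul(-1, Add(10, Mul(-1, 1)))), Add(Rational(-1, 3), Rational(-5, 6))), 2) = Pow(Add(Add(12, Mul(-1, Add(10, -1))), Rational(-7, 6)), 2) = Pow(Add(Add(12, Mul(-1, 9)), Rational(-7, 6)), 2) = Pow(Add(Add(12, -9), Rational(-7, 6)), 2) = Pow(Add(3, Rational(-7, 6)), 2) = Pow(Rational(11, 6), 2) = Rational(121, 36)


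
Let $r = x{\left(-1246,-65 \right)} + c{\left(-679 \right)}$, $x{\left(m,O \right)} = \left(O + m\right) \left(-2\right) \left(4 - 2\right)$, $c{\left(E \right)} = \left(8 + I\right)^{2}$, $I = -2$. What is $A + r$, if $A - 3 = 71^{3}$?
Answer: $363194$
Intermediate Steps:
$A = 357914$ ($A = 3 + 71^{3} = 3 + 357911 = 357914$)
$c{\left(E \right)} = 36$ ($c{\left(E \right)} = \left(8 - 2\right)^{2} = 6^{2} = 36$)
$x{\left(m,O \right)} = - 4 O - 4 m$ ($x{\left(m,O \right)} = \left(- 2 O - 2 m\right) 2 = - 4 O - 4 m$)
$r = 5280$ ($r = \left(\left(-4\right) \left(-65\right) - -4984\right) + 36 = \left(260 + 4984\right) + 36 = 5244 + 36 = 5280$)
$A + r = 357914 + 5280 = 363194$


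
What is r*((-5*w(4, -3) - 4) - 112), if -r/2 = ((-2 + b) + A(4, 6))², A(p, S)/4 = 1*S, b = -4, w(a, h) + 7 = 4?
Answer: 65448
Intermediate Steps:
w(a, h) = -3 (w(a, h) = -7 + 4 = -3)
A(p, S) = 4*S (A(p, S) = 4*(1*S) = 4*S)
r = -648 (r = -2*((-2 - 4) + 4*6)² = -2*(-6 + 24)² = -2*18² = -2*324 = -648)
r*((-5*w(4, -3) - 4) - 112) = -648*((-5*(-3) - 4) - 112) = -648*((15 - 4) - 112) = -648*(11 - 112) = -648*(-101) = 65448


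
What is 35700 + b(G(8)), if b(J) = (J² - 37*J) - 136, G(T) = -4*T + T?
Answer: 37028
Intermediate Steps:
G(T) = -3*T
b(J) = -136 + J² - 37*J
35700 + b(G(8)) = 35700 + (-136 + (-3*8)² - (-111)*8) = 35700 + (-136 + (-24)² - 37*(-24)) = 35700 + (-136 + 576 + 888) = 35700 + 1328 = 37028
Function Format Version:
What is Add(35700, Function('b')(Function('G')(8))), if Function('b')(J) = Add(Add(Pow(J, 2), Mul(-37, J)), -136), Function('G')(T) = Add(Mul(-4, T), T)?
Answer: 37028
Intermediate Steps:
Function('G')(T) = Mul(-3, T)
Function('b')(J) = Add(-136, Pow(J, 2), Mul(-37, J))
Add(35700, Function('b')(Function('G')(8))) = Add(35700, Add(-136, Pow(Mul(-3, 8), 2), Mul(-37, Mul(-3, 8)))) = Add(35700, Add(-136, Pow(-24, 2), Mul(-37, -24))) = Add(35700, Add(-136, 576, 888)) = Add(35700, 1328) = 37028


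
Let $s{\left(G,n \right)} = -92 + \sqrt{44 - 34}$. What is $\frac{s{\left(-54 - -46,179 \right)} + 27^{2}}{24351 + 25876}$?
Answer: $\frac{637}{50227} + \frac{\sqrt{10}}{50227} \approx 0.012745$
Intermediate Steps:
$s{\left(G,n \right)} = -92 + \sqrt{10}$
$\frac{s{\left(-54 - -46,179 \right)} + 27^{2}}{24351 + 25876} = \frac{\left(-92 + \sqrt{10}\right) + 27^{2}}{24351 + 25876} = \frac{\left(-92 + \sqrt{10}\right) + 729}{50227} = \left(637 + \sqrt{10}\right) \frac{1}{50227} = \frac{637}{50227} + \frac{\sqrt{10}}{50227}$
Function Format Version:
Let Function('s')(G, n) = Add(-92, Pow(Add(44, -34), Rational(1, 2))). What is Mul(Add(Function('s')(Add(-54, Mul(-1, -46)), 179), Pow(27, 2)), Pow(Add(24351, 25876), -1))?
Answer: Add(Rational(637, 50227), Mul(Rational(1, 50227), Pow(10, Rational(1, 2)))) ≈ 0.012745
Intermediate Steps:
Function('s')(G, n) = Add(-92, Pow(10, Rational(1, 2)))
Mul(Add(Function('s')(Add(-54, Mul(-1, -46)), 179), Pow(27, 2)), Pow(Add(24351, 25876), -1)) = Mul(Add(Add(-92, Pow(10, Rational(1, 2))), Pow(27, 2)), Pow(Add(24351, 25876), -1)) = Mul(Add(Add(-92, Pow(10, Rational(1, 2))), 729), Pow(50227, -1)) = Mul(Add(637, Pow(10, Rational(1, 2))), Rational(1, 50227)) = Add(Rational(637, 50227), Mul(Rational(1, 50227), Pow(10, Rational(1, 2))))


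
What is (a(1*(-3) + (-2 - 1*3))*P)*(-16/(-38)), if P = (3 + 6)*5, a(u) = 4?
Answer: 1440/19 ≈ 75.789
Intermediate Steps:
P = 45 (P = 9*5 = 45)
(a(1*(-3) + (-2 - 1*3))*P)*(-16/(-38)) = (4*45)*(-16/(-38)) = 180*(-16*(-1/38)) = 180*(8/19) = 1440/19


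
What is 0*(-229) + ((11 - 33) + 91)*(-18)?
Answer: -1242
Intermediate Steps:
0*(-229) + ((11 - 33) + 91)*(-18) = 0 + (-22 + 91)*(-18) = 0 + 69*(-18) = 0 - 1242 = -1242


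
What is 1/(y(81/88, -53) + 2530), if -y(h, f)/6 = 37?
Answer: 1/2308 ≈ 0.00043328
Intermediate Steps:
y(h, f) = -222 (y(h, f) = -6*37 = -222)
1/(y(81/88, -53) + 2530) = 1/(-222 + 2530) = 1/2308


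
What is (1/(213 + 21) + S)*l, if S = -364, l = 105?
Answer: -2981125/78 ≈ -38220.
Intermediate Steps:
(1/(213 + 21) + S)*l = (1/(213 + 21) - 364)*105 = (1/234 - 364)*105 = -85175/234*105 = -2981125/78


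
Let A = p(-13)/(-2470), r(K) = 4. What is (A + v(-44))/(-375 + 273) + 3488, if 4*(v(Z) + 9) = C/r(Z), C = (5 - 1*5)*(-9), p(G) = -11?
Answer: 51693467/14820 ≈ 3488.1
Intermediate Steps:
C = 0 (C = (5 - 5)*(-9) = 0*(-9) = 0)
A = 11/2470 (A = -11/(-2470) = -11*(-1/2470) = 11/2470 ≈ 0.0044534)
v(Z) = -9 (v(Z) = -9 + (0/4)/4 = -9 + (0*(1/4))/4 = -9 + (1/4)*0 = -9 + 0 = -9)
(A + v(-44))/(-375 + 273) + 3488 = (11/2470 - 9)/(-375 + 273) + 3488 = -22219/2470/(-102) + 3488 = -22219/2470*(-1/102) + 3488 = 1307/14820 + 3488 = 51693467/14820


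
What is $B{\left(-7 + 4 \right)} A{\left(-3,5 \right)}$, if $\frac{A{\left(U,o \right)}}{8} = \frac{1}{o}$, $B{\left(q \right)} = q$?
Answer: $- \frac{24}{5} \approx -4.8$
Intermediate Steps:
$A{\left(U,o \right)} = \frac{8}{o}$
$B{\left(-7 + 4 \right)} A{\left(-3,5 \right)} = \left(-7 + 4\right) \frac{8}{5} = - 3 \cdot 8 \cdot \frac{1}{5} = \left(-3\right) \frac{8}{5} = - \frac{24}{5}$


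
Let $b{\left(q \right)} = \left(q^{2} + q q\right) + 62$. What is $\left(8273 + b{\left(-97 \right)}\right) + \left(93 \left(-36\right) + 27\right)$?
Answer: $23832$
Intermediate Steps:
$b{\left(q \right)} = 62 + 2 q^{2}$ ($b{\left(q \right)} = \left(q^{2} + q^{2}\right) + 62 = 2 q^{2} + 62 = 62 + 2 q^{2}$)
$\left(8273 + b{\left(-97 \right)}\right) + \left(93 \left(-36\right) + 27\right) = \left(8273 + \left(62 + 2 \left(-97\right)^{2}\right)\right) + \left(93 \left(-36\right) + 27\right) = \left(8273 + \left(62 + 2 \cdot 9409\right)\right) + \left(-3348 + 27\right) = \left(8273 + \left(62 + 18818\right)\right) - 3321 = \left(8273 + 18880\right) - 3321 = 27153 - 3321 = 23832$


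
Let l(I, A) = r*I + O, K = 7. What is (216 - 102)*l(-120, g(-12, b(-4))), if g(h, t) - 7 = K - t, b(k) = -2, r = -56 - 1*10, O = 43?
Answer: 907782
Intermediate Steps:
r = -66 (r = -56 - 10 = -66)
g(h, t) = 14 - t (g(h, t) = 7 + (7 - t) = 14 - t)
l(I, A) = 43 - 66*I (l(I, A) = -66*I + 43 = 43 - 66*I)
(216 - 102)*l(-120, g(-12, b(-4))) = (216 - 102)*(43 - 66*(-120)) = 114*(43 + 7920) = 114*7963 = 907782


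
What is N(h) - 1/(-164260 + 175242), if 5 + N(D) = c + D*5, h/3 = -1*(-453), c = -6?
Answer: 74501887/10982 ≈ 6784.0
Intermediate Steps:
h = 1359 (h = 3*(-1*(-453)) = 3*453 = 1359)
N(D) = -11 + 5*D (N(D) = -5 + (-6 + D*5) = -5 + (-6 + 5*D) = -11 + 5*D)
N(h) - 1/(-164260 + 175242) = (-11 + 5*1359) - 1/(-164260 + 175242) = (-11 + 6795) - 1/10982 = 6784 - 1*1/10982 = 6784 - 1/10982 = 74501887/10982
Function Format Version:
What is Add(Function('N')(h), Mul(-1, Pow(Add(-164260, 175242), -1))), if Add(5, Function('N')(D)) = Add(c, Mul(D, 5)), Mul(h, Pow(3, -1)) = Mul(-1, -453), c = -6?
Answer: Rational(74501887, 10982) ≈ 6784.0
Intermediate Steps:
h = 1359 (h = Mul(3, Mul(-1, -453)) = Mul(3, 453) = 1359)
Function('N')(D) = Add(-11, Mul(5, D)) (Function('N')(D) = Add(-5, Add(-6, Mul(D, 5))) = Add(-5, Add(-6, Mul(5, D))) = Add(-11, Mul(5, D)))
Add(Function('N')(h), Mul(-1, Pow(Add(-164260, 175242), -1))) = Add(Add(-11, Mul(5, 1359)), Mul(-1, Pow(Add(-164260, 175242), -1))) = Add(Add(-11, 6795), Mul(-1, Pow(10982, -1))) = Add(6784, Mul(-1, Rational(1, 10982))) = Add(6784, Rational(-1, 10982)) = Rational(74501887, 10982)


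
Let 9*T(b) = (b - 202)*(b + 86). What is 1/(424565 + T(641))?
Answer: 9/4140238 ≈ 2.1738e-6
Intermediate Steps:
T(b) = (-202 + b)*(86 + b)/9 (T(b) = ((b - 202)*(b + 86))/9 = ((-202 + b)*(86 + b))/9 = (-202 + b)*(86 + b)/9)
1/(424565 + T(641)) = 1/(424565 + (-17372/9 - 116/9*641 + (⅑)*641²)) = 1/(424565 + (-17372/9 - 74356/9 + (⅑)*410881)) = 1/(424565 + (-17372/9 - 74356/9 + 410881/9)) = 1/(424565 + 319153/9) = 1/(4140238/9) = 9/4140238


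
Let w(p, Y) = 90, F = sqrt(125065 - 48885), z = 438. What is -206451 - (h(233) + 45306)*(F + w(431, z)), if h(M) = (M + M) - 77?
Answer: -4319001 - 91390*sqrt(19045) ≈ -1.6931e+7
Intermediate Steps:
F = 2*sqrt(19045) (F = sqrt(76180) = 2*sqrt(19045) ≈ 276.01)
h(M) = -77 + 2*M (h(M) = 2*M - 77 = -77 + 2*M)
-206451 - (h(233) + 45306)*(F + w(431, z)) = -206451 - ((-77 + 2*233) + 45306)*(2*sqrt(19045) + 90) = -206451 - ((-77 + 466) + 45306)*(90 + 2*sqrt(19045)) = -206451 - (389 + 45306)*(90 + 2*sqrt(19045)) = -206451 - 45695*(90 + 2*sqrt(19045)) = -206451 - (4112550 + 91390*sqrt(19045)) = -206451 + (-4112550 - 91390*sqrt(19045)) = -4319001 - 91390*sqrt(19045)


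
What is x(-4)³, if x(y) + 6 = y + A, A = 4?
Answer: -216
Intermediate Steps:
x(y) = -2 + y (x(y) = -6 + (y + 4) = -6 + (4 + y) = -2 + y)
x(-4)³ = (-2 - 4)³ = (-6)³ = -216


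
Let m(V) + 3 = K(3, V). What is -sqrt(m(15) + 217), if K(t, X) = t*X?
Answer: -sqrt(259) ≈ -16.093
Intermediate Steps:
K(t, X) = X*t
m(V) = -3 + 3*V (m(V) = -3 + V*3 = -3 + 3*V)
-sqrt(m(15) + 217) = -sqrt((-3 + 3*15) + 217) = -sqrt((-3 + 45) + 217) = -sqrt(42 + 217) = -sqrt(259)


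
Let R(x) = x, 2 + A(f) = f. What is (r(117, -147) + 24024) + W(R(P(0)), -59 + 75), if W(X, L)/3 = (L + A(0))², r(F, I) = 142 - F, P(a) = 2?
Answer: 24637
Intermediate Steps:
A(f) = -2 + f
W(X, L) = 3*(-2 + L)² (W(X, L) = 3*(L + (-2 + 0))² = 3*(L - 2)² = 3*(-2 + L)²)
(r(117, -147) + 24024) + W(R(P(0)), -59 + 75) = ((142 - 1*117) + 24024) + 3*(-2 + (-59 + 75))² = ((142 - 117) + 24024) + 3*(-2 + 16)² = (25 + 24024) + 3*14² = 24049 + 3*196 = 24049 + 588 = 24637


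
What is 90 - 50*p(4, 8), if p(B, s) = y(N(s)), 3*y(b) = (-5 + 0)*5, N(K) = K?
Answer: 1520/3 ≈ 506.67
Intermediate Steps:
y(b) = -25/3 (y(b) = ((-5 + 0)*5)/3 = (-5*5)/3 = (1/3)*(-25) = -25/3)
p(B, s) = -25/3
90 - 50*p(4, 8) = 90 - 50*(-25/3) = 90 + 1250/3 = 1520/3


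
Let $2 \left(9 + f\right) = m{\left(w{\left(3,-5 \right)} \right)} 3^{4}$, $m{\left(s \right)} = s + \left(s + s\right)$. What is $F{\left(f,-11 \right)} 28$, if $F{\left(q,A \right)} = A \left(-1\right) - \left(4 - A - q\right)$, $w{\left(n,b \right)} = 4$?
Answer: $13244$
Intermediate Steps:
$m{\left(s \right)} = 3 s$ ($m{\left(s \right)} = s + 2 s = 3 s$)
$f = 477$ ($f = -9 + \frac{3 \cdot 4 \cdot 3^{4}}{2} = -9 + \frac{12 \cdot 81}{2} = -9 + \frac{1}{2} \cdot 972 = -9 + 486 = 477$)
$F{\left(q,A \right)} = -4 + q$ ($F{\left(q,A \right)} = - A - \left(4 - A - q\right) = - A + \left(-4 + A + q\right) = -4 + q$)
$F{\left(f,-11 \right)} 28 = \left(-4 + 477\right) 28 = 473 \cdot 28 = 13244$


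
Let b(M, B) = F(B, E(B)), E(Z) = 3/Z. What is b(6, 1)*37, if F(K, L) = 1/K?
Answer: 37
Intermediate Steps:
b(M, B) = 1/B
b(6, 1)*37 = 37/1 = 1*37 = 37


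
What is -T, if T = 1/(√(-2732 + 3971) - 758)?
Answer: 758/573325 + √1239/573325 ≈ 0.0013835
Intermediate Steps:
T = 1/(-758 + √1239) (T = 1/(√1239 - 758) = 1/(-758 + √1239) ≈ -0.0013835)
-T = -(-758/573325 - √1239/573325) = 758/573325 + √1239/573325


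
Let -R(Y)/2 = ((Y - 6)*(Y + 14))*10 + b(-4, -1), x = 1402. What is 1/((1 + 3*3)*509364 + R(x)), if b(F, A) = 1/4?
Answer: -2/68882161 ≈ -2.9035e-8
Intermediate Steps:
b(F, A) = 1/4
R(Y) = -1/2 - 20*(-6 + Y)*(14 + Y) (R(Y) = -2*(((Y - 6)*(Y + 14))*10 + 1/4) = -2*(((-6 + Y)*(14 + Y))*10 + 1/4) = -2*(10*(-6 + Y)*(14 + Y) + 1/4) = -2*(1/4 + 10*(-6 + Y)*(14 + Y)) = -1/2 - 20*(-6 + Y)*(14 + Y))
1/((1 + 3*3)*509364 + R(x)) = 1/((1 + 3*3)*509364 + (3359/2 - 160*1402 - 20*1402**2)) = 1/((1 + 9)*509364 + (3359/2 - 224320 - 20*1965604)) = 1/(10*509364 + (3359/2 - 224320 - 39312080)) = 1/(5093640 - 79069441/2) = 1/(-68882161/2) = -2/68882161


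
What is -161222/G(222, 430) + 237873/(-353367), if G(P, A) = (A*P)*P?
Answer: -283222427513/416033103780 ≈ -0.68077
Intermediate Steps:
G(P, A) = A*P²
-161222/G(222, 430) + 237873/(-353367) = -161222/(430*222²) + 237873/(-353367) = -161222/(430*49284) + 237873*(-1/353367) = -161222/21192120 - 79291/117789 = -161222*1/21192120 - 79291/117789 = -80611/10596060 - 79291/117789 = -283222427513/416033103780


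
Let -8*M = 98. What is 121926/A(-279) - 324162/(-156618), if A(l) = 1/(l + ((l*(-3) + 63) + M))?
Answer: 1291619154423/17402 ≈ 7.4222e+7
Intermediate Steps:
M = -49/4 (M = -⅛*98 = -49/4 ≈ -12.250)
A(l) = 1/(203/4 - 2*l) (A(l) = 1/(l + ((l*(-3) + 63) - 49/4)) = 1/(l + ((-3*l + 63) - 49/4)) = 1/(l + ((63 - 3*l) - 49/4)) = 1/(l + (203/4 - 3*l)) = 1/(203/4 - 2*l))
121926/A(-279) - 324162/(-156618) = 121926/((-4/(-203 + 8*(-279)))) - 324162/(-156618) = 121926/((-4/(-203 - 2232))) - 324162*(-1/156618) = 121926/((-4/(-2435))) + 18009/8701 = 121926/((-4*(-1/2435))) + 18009/8701 = 121926/(4/2435) + 18009/8701 = 121926*(2435/4) + 18009/8701 = 148444905/2 + 18009/8701 = 1291619154423/17402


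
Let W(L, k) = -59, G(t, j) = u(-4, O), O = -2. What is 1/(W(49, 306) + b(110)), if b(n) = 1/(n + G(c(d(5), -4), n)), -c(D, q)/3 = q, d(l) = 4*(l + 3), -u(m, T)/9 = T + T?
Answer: -146/8613 ≈ -0.016951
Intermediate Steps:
u(m, T) = -18*T (u(m, T) = -9*(T + T) = -18*T)
d(l) = 12 + 4*l (d(l) = 4*(3 + l) = 12 + 4*l)
c(D, q) = -3*q
G(t, j) = 36 (G(t, j) = -18*(-2) = 36)
b(n) = 1/(36 + n) (b(n) = 1/(n + 36) = 1/(36 + n))
1/(W(49, 306) + b(110)) = 1/(-59 + 1/(36 + 110)) = 1/(-59 + 1/146) = 1/(-8613/146) = -146/8613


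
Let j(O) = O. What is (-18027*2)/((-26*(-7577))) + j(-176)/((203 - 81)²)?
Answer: -71412511/366522221 ≈ -0.19484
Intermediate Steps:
(-18027*2)/((-26*(-7577))) + j(-176)/((203 - 81)²) = (-18027*2)/((-26*(-7577))) - 176/(203 - 81)² = -36054/197002 - 176/(122²) = -36054*1/197002 - 176/14884 = -18027/98501 - 176*1/14884 = -18027/98501 - 44/3721 = -71412511/366522221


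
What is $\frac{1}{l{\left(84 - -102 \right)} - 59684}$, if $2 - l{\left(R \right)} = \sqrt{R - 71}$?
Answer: $- \frac{59682}{3561941009} + \frac{\sqrt{115}}{3561941009} \approx -1.6752 \cdot 10^{-5}$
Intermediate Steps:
$l{\left(R \right)} = 2 - \sqrt{-71 + R}$ ($l{\left(R \right)} = 2 - \sqrt{R - 71} = 2 - \sqrt{-71 + R}$)
$\frac{1}{l{\left(84 - -102 \right)} - 59684} = \frac{1}{\left(2 - \sqrt{-71 + \left(84 - -102\right)}\right) - 59684} = \frac{1}{\left(2 - \sqrt{-71 + \left(84 + 102\right)}\right) - 59684} = \frac{1}{\left(2 - \sqrt{-71 + 186}\right) - 59684} = \frac{1}{\left(2 - \sqrt{115}\right) - 59684} = \frac{1}{-59682 - \sqrt{115}}$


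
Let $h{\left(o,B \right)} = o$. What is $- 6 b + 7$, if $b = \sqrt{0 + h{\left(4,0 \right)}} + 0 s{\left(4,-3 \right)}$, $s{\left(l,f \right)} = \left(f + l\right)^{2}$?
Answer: $-5$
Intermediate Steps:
$b = 2$ ($b = \sqrt{0 + 4} + 0 \left(-3 + 4\right)^{2} = \sqrt{4} + 0 \cdot 1^{2} = 2 + 0 \cdot 1 = 2 + 0 = 2$)
$- 6 b + 7 = \left(-6\right) 2 + 7 = -12 + 7 = -5$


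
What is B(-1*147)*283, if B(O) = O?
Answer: -41601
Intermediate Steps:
B(-1*147)*283 = -1*147*283 = -147*283 = -41601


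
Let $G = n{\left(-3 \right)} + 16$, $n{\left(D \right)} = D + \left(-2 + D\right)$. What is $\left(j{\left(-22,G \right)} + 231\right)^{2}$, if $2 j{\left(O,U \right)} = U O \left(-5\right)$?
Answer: $450241$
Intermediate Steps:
$n{\left(D \right)} = -2 + 2 D$
$G = 8$ ($G = \left(-2 + 2 \left(-3\right)\right) + 16 = \left(-2 - 6\right) + 16 = -8 + 16 = 8$)
$j{\left(O,U \right)} = - \frac{5 O U}{2}$ ($j{\left(O,U \right)} = \frac{U O \left(-5\right)}{2} = \frac{O U \left(-5\right)}{2} = \frac{\left(-5\right) O U}{2} = - \frac{5 O U}{2}$)
$\left(j{\left(-22,G \right)} + 231\right)^{2} = \left(\left(- \frac{5}{2}\right) \left(-22\right) 8 + 231\right)^{2} = \left(440 + 231\right)^{2} = 671^{2} = 450241$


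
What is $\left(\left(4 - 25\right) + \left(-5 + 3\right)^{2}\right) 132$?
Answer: $-2244$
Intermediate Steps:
$\left(\left(4 - 25\right) + \left(-5 + 3\right)^{2}\right) 132 = \left(\left(4 - 25\right) + \left(-2\right)^{2}\right) 132 = \left(-21 + 4\right) 132 = \left(-17\right) 132 = -2244$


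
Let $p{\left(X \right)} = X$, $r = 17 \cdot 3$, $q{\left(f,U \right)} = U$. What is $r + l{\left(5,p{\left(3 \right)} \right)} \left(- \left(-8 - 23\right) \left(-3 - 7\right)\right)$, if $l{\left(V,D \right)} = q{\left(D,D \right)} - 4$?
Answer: $361$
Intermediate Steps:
$r = 51$
$l{\left(V,D \right)} = -4 + D$ ($l{\left(V,D \right)} = D - 4 = -4 + D$)
$r + l{\left(5,p{\left(3 \right)} \right)} \left(- \left(-8 - 23\right) \left(-3 - 7\right)\right) = 51 + \left(-4 + 3\right) \left(- \left(-8 - 23\right) \left(-3 - 7\right)\right) = 51 - - \left(-31\right) \left(-10\right) = 51 - \left(-1\right) 310 = 51 - -310 = 51 + 310 = 361$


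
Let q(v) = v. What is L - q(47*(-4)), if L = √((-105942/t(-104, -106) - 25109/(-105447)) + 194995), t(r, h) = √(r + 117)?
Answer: 188 + √(366419997397620582 - 15313694418166014*√13)/1370811 ≈ 594.96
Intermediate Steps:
t(r, h) = √(117 + r)
L = √(20561662874/105447 - 105942*√13/13) (L = √((-105942/√(117 - 104) - 25109/(-105447)) + 194995) = √((-105942*√13/13 - 25109*(-1/105447)) + 194995) = √((-105942*√13/13 + 25109/105447) + 194995) = √((25109/105447 - 105942*√13/13) + 194995) = √(20561662874/105447 - 105942*√13/13) ≈ 406.95)
L - q(47*(-4)) = √(366419997397620582 - 15313694418166014*√13)/1370811 - 47*(-4) = √(366419997397620582 - 15313694418166014*√13)/1370811 - 1*(-188) = √(366419997397620582 - 15313694418166014*√13)/1370811 + 188 = 188 + √(366419997397620582 - 15313694418166014*√13)/1370811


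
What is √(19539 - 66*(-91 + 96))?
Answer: √19209 ≈ 138.60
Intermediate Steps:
√(19539 - 66*(-91 + 96)) = √(19539 - 66*5) = √(19539 - 330) = √19209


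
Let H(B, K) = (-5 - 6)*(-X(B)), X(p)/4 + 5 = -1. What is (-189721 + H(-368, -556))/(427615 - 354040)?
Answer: -37997/14715 ≈ -2.5822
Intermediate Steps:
X(p) = -24 (X(p) = -20 + 4*(-1) = -20 - 4 = -24)
H(B, K) = -264 (H(B, K) = (-5 - 6)*(-1*(-24)) = -11*24 = -264)
(-189721 + H(-368, -556))/(427615 - 354040) = (-189721 - 264)/(427615 - 354040) = -189985/73575 = -189985*1/73575 = -37997/14715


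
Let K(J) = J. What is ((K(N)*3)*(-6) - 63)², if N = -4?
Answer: 81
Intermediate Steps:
((K(N)*3)*(-6) - 63)² = (-4*3*(-6) - 63)² = (-12*(-6) - 63)² = (72 - 63)² = 9² = 81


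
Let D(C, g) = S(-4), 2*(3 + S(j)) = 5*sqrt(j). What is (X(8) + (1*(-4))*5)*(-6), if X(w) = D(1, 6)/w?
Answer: 489/4 - 15*I/4 ≈ 122.25 - 3.75*I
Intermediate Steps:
S(j) = -3 + 5*sqrt(j)/2 (S(j) = -3 + (5*sqrt(j))/2 = -3 + 5*sqrt(j)/2)
D(C, g) = -3 + 5*I (D(C, g) = -3 + 5*sqrt(-4)/2 = -3 + 5*(2*I)/2 = -3 + 5*I)
X(w) = (-3 + 5*I)/w
(X(8) + (1*(-4))*5)*(-6) = ((-3 + 5*I)/8 + (1*(-4))*5)*(-6) = ((-3 + 5*I)/8 - 4*5)*(-6) = ((-3/8 + 5*I/8) - 20)*(-6) = (-163/8 + 5*I/8)*(-6) = 489/4 - 15*I/4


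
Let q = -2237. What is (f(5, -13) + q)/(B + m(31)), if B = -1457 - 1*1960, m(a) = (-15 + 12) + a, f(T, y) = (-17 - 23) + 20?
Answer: 2257/3389 ≈ 0.66598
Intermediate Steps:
f(T, y) = -20 (f(T, y) = -40 + 20 = -20)
m(a) = -3 + a
B = -3417 (B = -1457 - 1960 = -3417)
(f(5, -13) + q)/(B + m(31)) = (-20 - 2237)/(-3417 + (-3 + 31)) = -2257/(-3417 + 28) = -2257/(-3389) = -2257*(-1/3389) = 2257/3389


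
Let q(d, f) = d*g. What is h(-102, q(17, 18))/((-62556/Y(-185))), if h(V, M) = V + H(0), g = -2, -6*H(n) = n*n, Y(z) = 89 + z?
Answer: -816/5213 ≈ -0.15653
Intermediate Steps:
H(n) = -n**2/6 (H(n) = -n*n/6 = -n**2/6)
q(d, f) = -2*d (q(d, f) = d*(-2) = -2*d)
h(V, M) = V (h(V, M) = V - 1/6*0**2 = V - 1/6*0 = V + 0 = V)
h(-102, q(17, 18))/((-62556/Y(-185))) = -102/((-62556/(89 - 185))) = -102/((-62556/(-96))) = -102/((-62556*(-1/96))) = -102/5213/8 = -102*8/5213 = -816/5213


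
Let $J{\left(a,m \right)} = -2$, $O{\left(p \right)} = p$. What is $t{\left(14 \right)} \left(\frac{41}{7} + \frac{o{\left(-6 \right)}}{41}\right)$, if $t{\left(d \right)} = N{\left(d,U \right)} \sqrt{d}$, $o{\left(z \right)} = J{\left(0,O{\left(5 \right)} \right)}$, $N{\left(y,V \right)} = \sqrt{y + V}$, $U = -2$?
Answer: $\frac{3334 \sqrt{42}}{287} \approx 75.285$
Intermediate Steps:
$N{\left(y,V \right)} = \sqrt{V + y}$
$o{\left(z \right)} = -2$
$t{\left(d \right)} = \sqrt{d} \sqrt{-2 + d}$ ($t{\left(d \right)} = \sqrt{-2 + d} \sqrt{d} = \sqrt{d} \sqrt{-2 + d}$)
$t{\left(14 \right)} \left(\frac{41}{7} + \frac{o{\left(-6 \right)}}{41}\right) = \sqrt{14} \sqrt{-2 + 14} \left(\frac{41}{7} - \frac{2}{41}\right) = \sqrt{14} \sqrt{12} \left(41 \cdot \frac{1}{7} - \frac{2}{41}\right) = \sqrt{14} \cdot 2 \sqrt{3} \left(\frac{41}{7} - \frac{2}{41}\right) = 2 \sqrt{42} \cdot \frac{1667}{287} = \frac{3334 \sqrt{42}}{287}$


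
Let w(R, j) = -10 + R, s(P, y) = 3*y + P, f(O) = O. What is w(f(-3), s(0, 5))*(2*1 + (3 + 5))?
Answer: -130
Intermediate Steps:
s(P, y) = P + 3*y
w(f(-3), s(0, 5))*(2*1 + (3 + 5)) = (-10 - 3)*(2*1 + (3 + 5)) = -13*(2 + 8) = -13*10 = -130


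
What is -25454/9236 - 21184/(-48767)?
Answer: -522829897/225206006 ≈ -2.3216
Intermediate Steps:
-25454/9236 - 21184/(-48767) = -25454*1/9236 - 21184*(-1/48767) = -12727/4618 + 21184/48767 = -522829897/225206006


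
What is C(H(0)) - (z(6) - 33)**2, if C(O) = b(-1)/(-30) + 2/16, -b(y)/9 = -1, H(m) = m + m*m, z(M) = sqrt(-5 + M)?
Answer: -40967/40 ≈ -1024.2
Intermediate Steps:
H(m) = m + m**2
b(y) = 9 (b(y) = -9*(-1) = 9)
C(O) = -7/40 (C(O) = 9/(-30) + 2/16 = 9*(-1/30) + 2*(1/16) = -3/10 + 1/8 = -7/40)
C(H(0)) - (z(6) - 33)**2 = -7/40 - (sqrt(-5 + 6) - 33)**2 = -7/40 - (sqrt(1) - 33)**2 = -7/40 - (1 - 33)**2 = -7/40 - 1*(-32)**2 = -7/40 - 1*1024 = -7/40 - 1024 = -40967/40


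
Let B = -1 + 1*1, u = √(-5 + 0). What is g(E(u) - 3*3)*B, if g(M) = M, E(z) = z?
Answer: 0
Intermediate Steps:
u = I*√5 (u = √(-5) = I*√5 ≈ 2.2361*I)
B = 0 (B = -1 + 1 = 0)
g(E(u) - 3*3)*B = (I*√5 - 3*3)*0 = (I*√5 - 1*9)*0 = (I*√5 - 9)*0 = (-9 + I*√5)*0 = 0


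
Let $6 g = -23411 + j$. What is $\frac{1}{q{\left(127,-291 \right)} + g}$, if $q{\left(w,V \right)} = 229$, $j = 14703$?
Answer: $- \frac{3}{3667} \approx -0.00081811$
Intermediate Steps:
$g = - \frac{4354}{3}$ ($g = \frac{-23411 + 14703}{6} = \frac{1}{6} \left(-8708\right) = - \frac{4354}{3} \approx -1451.3$)
$\frac{1}{q{\left(127,-291 \right)} + g} = \frac{1}{229 - \frac{4354}{3}} = \frac{1}{- \frac{3667}{3}} = - \frac{3}{3667}$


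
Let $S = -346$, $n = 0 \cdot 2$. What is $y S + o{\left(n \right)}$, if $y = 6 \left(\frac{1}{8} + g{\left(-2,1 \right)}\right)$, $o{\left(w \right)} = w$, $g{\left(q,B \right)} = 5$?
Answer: $- \frac{21279}{2} \approx -10640.0$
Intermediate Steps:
$n = 0$
$y = \frac{123}{4}$ ($y = 6 \left(\frac{1}{8} + 5\right) = 6 \cdot \frac{41}{8} = \frac{123}{4} \approx 30.75$)
$y S + o{\left(n \right)} = \frac{123}{4} \left(-346\right) + 0 = - \frac{21279}{2} + 0 = - \frac{21279}{2}$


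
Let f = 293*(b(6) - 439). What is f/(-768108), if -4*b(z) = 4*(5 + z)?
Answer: 21975/128018 ≈ 0.17166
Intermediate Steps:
b(z) = -5 - z (b(z) = -(5 + z) = -(20 + 4*z)/4 = -5 - z)
f = -131850 (f = 293*((-5 - 1*6) - 439) = 293*((-5 - 6) - 439) = 293*(-11 - 439) = 293*(-450) = -131850)
f/(-768108) = -131850/(-768108) = -131850*(-1/768108) = 21975/128018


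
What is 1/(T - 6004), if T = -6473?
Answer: -1/12477 ≈ -8.0148e-5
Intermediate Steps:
1/(T - 6004) = 1/(-6473 - 6004) = 1/(-12477) = -1/12477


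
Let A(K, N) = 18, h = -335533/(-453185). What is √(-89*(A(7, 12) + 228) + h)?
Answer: I*√4496364190139545/453185 ≈ 147.96*I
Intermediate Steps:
h = 335533/453185 (h = -335533*(-1/453185) = 335533/453185 ≈ 0.74039)
√(-89*(A(7, 12) + 228) + h) = √(-89*(18 + 228) + 335533/453185) = √(-89*246 + 335533/453185) = √(-21894 + 335533/453185) = √(-9921696857/453185) = I*√4496364190139545/453185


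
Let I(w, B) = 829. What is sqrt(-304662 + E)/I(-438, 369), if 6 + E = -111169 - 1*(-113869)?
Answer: 36*I*sqrt(233)/829 ≈ 0.66287*I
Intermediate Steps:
E = 2694 (E = -6 + (-111169 - 1*(-113869)) = -6 + (-111169 + 113869) = -6 + 2700 = 2694)
sqrt(-304662 + E)/I(-438, 369) = sqrt(-304662 + 2694)/829 = sqrt(-301968)*(1/829) = (36*I*sqrt(233))*(1/829) = 36*I*sqrt(233)/829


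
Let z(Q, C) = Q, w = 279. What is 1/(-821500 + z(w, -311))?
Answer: -1/821221 ≈ -1.2177e-6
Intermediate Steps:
1/(-821500 + z(w, -311)) = 1/(-821500 + 279) = 1/(-821221) = -1/821221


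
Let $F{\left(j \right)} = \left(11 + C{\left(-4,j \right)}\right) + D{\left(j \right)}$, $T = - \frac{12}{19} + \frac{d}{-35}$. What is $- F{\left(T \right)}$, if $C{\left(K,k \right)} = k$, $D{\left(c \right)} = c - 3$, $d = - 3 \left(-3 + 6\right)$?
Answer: $- \frac{4822}{665} \approx -7.2511$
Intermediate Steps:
$d = -9$ ($d = \left(-3\right) 3 = -9$)
$D{\left(c \right)} = -3 + c$
$T = - \frac{249}{665}$ ($T = - \frac{12}{19} - \frac{9}{-35} = \left(-12\right) \frac{1}{19} - - \frac{9}{35} = - \frac{12}{19} + \frac{9}{35} = - \frac{249}{665} \approx -0.37444$)
$F{\left(j \right)} = 8 + 2 j$ ($F{\left(j \right)} = \left(11 + j\right) + \left(-3 + j\right) = 8 + 2 j$)
$- F{\left(T \right)} = - (8 + 2 \left(- \frac{249}{665}\right)) = - (8 - \frac{498}{665}) = \left(-1\right) \frac{4822}{665} = - \frac{4822}{665}$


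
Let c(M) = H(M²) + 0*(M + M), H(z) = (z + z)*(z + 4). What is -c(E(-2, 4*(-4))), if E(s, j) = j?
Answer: -133120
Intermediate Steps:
H(z) = 2*z*(4 + z) (H(z) = (2*z)*(4 + z) = 2*z*(4 + z))
c(M) = 2*M²*(4 + M²) (c(M) = 2*M²*(4 + M²) + 0*(M + M) = 2*M²*(4 + M²) + 0*(2*M) = 2*M²*(4 + M²) + 0 = 2*M²*(4 + M²))
-c(E(-2, 4*(-4))) = -2*(4*(-4))²*(4 + (4*(-4))²) = -2*(-16)²*(4 + (-16)²) = -2*256*(4 + 256) = -2*256*260 = -1*133120 = -133120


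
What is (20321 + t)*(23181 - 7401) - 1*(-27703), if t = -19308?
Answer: 16012843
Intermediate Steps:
(20321 + t)*(23181 - 7401) - 1*(-27703) = (20321 - 19308)*(23181 - 7401) - 1*(-27703) = 1013*15780 + 27703 = 15985140 + 27703 = 16012843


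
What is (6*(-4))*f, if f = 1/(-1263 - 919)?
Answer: 12/1091 ≈ 0.010999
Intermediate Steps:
f = -1/2182 (f = 1/(-2182) = -1/2182 ≈ -0.00045829)
(6*(-4))*f = (6*(-4))*(-1/2182) = -24*(-1/2182) = 12/1091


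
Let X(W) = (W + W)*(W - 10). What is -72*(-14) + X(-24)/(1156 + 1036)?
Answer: 138198/137 ≈ 1008.7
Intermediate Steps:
X(W) = 2*W*(-10 + W) (X(W) = (2*W)*(-10 + W) = 2*W*(-10 + W))
-72*(-14) + X(-24)/(1156 + 1036) = -72*(-14) + (2*(-24)*(-10 - 24))/(1156 + 1036) = 1008 + (2*(-24)*(-34))/2192 = 1008 + (1/2192)*1632 = 1008 + 102/137 = 138198/137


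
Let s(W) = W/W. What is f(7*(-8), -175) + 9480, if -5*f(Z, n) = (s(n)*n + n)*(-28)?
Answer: 7520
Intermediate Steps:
s(W) = 1
f(Z, n) = 56*n/5 (f(Z, n) = -(1*n + n)*(-28)/5 = -(n + n)*(-28)/5 = -2*n*(-28)/5 = -(-56)*n/5 = 56*n/5)
f(7*(-8), -175) + 9480 = (56/5)*(-175) + 9480 = -1960 + 9480 = 7520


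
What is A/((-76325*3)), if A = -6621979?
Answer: 6621979/228975 ≈ 28.920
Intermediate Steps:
A/((-76325*3)) = -6621979/((-76325*3)) = -6621979/(-228975) = -6621979*(-1/228975) = 6621979/228975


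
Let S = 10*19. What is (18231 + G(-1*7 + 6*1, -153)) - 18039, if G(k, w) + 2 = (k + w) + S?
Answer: 226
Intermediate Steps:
S = 190
G(k, w) = 188 + k + w (G(k, w) = -2 + ((k + w) + 190) = -2 + (190 + k + w) = 188 + k + w)
(18231 + G(-1*7 + 6*1, -153)) - 18039 = (18231 + (188 + (-1*7 + 6*1) - 153)) - 18039 = (18231 + (188 + (-7 + 6) - 153)) - 18039 = (18231 + (188 - 1 - 153)) - 18039 = (18231 + 34) - 18039 = 18265 - 18039 = 226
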